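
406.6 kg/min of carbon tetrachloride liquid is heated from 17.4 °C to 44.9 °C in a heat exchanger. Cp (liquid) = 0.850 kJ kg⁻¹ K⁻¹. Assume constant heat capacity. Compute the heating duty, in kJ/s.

Q = 158 kJ/s

Q = ṁ·Cp·ΔT = 406.6 × 0.850 × (44.9 − 17.4) = 9504.3 kJ/min
Converting: 9504.3 / 60 s = 158.4 kW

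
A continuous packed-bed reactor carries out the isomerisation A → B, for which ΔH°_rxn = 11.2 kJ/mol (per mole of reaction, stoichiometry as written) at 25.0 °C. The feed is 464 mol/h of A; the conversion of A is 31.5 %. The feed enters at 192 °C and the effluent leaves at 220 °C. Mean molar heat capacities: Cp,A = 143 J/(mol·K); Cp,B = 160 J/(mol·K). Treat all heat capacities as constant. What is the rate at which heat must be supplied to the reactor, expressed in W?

Q_in = 1110 W

Extent of reaction ξ = 0.315 × 464 = 146.16 mol/h
Reaction term: ξ·ΔH°_rxn = 146.16 × 11.2 = 1637 kJ/h
Sensible, feed 192→25 °C: -11081 kJ/h
Outlet flows (mol/h): A 317.84, B 146.16
Sensible, products 25→220 °C: 13423 kJ/h
Q = ΔH = 3979.4 kJ/h = 1.1054 kW
Heat supplied = 1105.4 W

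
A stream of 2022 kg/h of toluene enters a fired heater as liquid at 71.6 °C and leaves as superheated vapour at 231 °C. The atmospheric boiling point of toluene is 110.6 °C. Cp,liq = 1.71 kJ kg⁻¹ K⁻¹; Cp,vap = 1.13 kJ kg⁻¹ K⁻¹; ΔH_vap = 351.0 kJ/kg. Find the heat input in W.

Q = 311000 W

liquid 71.6→110.6 °C: 66.69 kJ/kg
vaporisation at 110.6 °C: 351 kJ/kg
vapour 110.6→231 °C: 136.05 kJ/kg
Δh = 66.69 + 351 + 136.05 = 553.74 kJ/kg
Q = ṁ·Δh = 2022 kg/h × 553.74 kJ/kg = 1.1197e+06 kJ/h
|Q| = 311.02 kW = 311020 W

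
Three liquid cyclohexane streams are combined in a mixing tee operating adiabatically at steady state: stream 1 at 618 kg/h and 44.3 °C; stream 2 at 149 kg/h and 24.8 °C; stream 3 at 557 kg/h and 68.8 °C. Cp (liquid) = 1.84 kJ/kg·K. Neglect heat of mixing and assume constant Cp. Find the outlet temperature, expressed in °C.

Energy balance with Q = 0: Σ ṁᵢCp,ᵢ(T_out − Tᵢ) = 0
Σ ṁᵢCp,ᵢTᵢ = 618×1.84×44.3 + 149×1.84×24.8 + 557×1.84×68.8 = 127690
Σ ṁᵢCp,ᵢ = 618×1.84 + 149×1.84 + 557×1.84 = 2436.2
T_out = 127690 / 2436.2 = 52.413 °C

T_out = 52.4 °C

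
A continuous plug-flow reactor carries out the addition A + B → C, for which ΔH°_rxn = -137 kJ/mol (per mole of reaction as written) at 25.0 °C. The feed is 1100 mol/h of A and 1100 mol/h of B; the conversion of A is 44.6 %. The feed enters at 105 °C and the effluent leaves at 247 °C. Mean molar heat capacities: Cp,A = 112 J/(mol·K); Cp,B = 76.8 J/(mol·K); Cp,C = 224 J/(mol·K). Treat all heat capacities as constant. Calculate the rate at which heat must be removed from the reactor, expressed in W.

Extent of reaction ξ = 0.446 × 1100 = 490.6 mol/h
Reaction term: ξ·ΔH°_rxn = 490.6 × -137 = -67212 kJ/h
Sensible, feed 105→25 °C: -16614 kJ/h
Outlet flows (mol/h): A 609.4, B 609.4, C 490.6
Sensible, products 25→247 °C: 49939 kJ/h
Q = ΔH = -33888 kJ/h = -9.4133 kW
Heat removed = 9413.3 W

Q_out = 9410 W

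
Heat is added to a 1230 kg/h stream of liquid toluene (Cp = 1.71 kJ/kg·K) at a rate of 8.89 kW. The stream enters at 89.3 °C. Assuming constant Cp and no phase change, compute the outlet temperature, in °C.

Q = 8.89 kW = 32004 kJ/h
ΔT = Q/(ṁ·Cp) = 32004/(1230×1.71) = 15.216 K
T_out = 89.3 + 15.216 = 104.52 °C

T_out = 105 °C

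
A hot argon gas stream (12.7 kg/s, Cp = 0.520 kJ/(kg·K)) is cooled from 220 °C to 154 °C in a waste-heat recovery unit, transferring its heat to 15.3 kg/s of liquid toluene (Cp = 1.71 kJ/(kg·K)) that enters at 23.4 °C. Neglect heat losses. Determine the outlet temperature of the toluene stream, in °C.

T_c,out = 40.1 °C

Heat released by hot stream: Q = 12.7 × 0.520 × (220 − 154) = 435.86 kJ/s
Energy balance on cold side (adiabatic exchanger): Q = ṁ_c·Cp_c·(T_c,out − T_c,in)
T_c,out = 23.4 + 435.86/(15.3 × 1.71) = 40.06 °C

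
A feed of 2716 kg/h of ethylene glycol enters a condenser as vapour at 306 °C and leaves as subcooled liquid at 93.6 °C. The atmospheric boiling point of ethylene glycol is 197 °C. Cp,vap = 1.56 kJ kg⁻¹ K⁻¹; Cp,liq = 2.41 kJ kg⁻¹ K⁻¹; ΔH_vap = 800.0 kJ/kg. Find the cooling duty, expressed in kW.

vapour 306→197 °C: -170.04 kJ/kg
condensation at 197 °C: -800 kJ/kg
liquid 197→93.6 °C: -249.19 kJ/kg
Δh = -170.04 + -800 + -249.19 = -1219.2 kJ/kg
Q = ṁ·Δh = 2716 kg/h × -1219.2 kJ/kg = -3.3114e+06 kJ/h
|Q| = 919.84 kW

Q_c = 920 kW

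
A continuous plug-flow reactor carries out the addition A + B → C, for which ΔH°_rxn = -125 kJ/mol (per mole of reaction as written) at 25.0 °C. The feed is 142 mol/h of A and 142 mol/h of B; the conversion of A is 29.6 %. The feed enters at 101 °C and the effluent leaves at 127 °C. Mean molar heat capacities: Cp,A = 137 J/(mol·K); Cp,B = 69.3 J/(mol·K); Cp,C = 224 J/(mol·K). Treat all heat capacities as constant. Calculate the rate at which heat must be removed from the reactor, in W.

Extent of reaction ξ = 0.296 × 142 = 42.032 mol/h
Reaction term: ξ·ΔH°_rxn = 42.032 × -125 = -5254 kJ/h
Sensible, feed 101→25 °C: -2226.4 kJ/h
Outlet flows (mol/h): A 99.968, B 99.968, C 42.032
Sensible, products 25→127 °C: 3063.9 kJ/h
Q = ΔH = -4416.5 kJ/h = -1.2268 kW
Heat removed = 1226.8 W

Q_out = 1230 W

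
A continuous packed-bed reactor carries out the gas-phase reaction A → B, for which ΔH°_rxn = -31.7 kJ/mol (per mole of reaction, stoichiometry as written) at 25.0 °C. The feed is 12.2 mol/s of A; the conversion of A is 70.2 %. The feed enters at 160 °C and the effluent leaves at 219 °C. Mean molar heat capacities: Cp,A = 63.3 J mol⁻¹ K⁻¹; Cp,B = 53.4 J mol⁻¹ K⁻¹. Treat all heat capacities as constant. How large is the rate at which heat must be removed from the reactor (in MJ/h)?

Extent of reaction ξ = 0.702 × 12.2 = 8.5644 mol/s
Reaction term: ξ·ΔH°_rxn = 8.5644 × -31.7 = -271.49 kJ/s
Sensible, feed 160→25 °C: -104.26 kJ/s
Outlet flows (mol/s): A 3.6356, B 8.5644
Sensible, products 25→219 °C: 133.37 kJ/s
Q = ΔH = -242.38 kJ/s = -242.38 kW
Heat removed = 872.56 MJ/h

Q_out = 873 MJ/h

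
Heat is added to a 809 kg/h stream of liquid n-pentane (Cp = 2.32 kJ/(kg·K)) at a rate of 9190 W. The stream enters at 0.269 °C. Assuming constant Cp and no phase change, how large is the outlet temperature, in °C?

T_out = 17.9 °C

Q = 9190 W = 33084 kJ/h
ΔT = Q/(ṁ·Cp) = 33084/(809×2.32) = 17.627 K
T_out = 0.269 + 17.627 = 17.896 °C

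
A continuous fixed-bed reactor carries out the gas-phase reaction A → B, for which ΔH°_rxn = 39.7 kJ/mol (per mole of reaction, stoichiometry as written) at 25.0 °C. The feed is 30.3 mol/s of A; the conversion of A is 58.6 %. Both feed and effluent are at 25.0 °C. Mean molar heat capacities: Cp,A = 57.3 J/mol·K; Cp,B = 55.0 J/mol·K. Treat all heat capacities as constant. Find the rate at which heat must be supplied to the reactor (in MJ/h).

Q_in = 2540 MJ/h

Extent of reaction ξ = 0.586 × 30.3 = 17.756 mol/s
Reaction term: ξ·ΔH°_rxn = 17.756 × 39.7 = 704.91 kJ/s
Q = ΔH = 704.91 kJ/s = 704.91 kW
Heat supplied = 2537.7 MJ/h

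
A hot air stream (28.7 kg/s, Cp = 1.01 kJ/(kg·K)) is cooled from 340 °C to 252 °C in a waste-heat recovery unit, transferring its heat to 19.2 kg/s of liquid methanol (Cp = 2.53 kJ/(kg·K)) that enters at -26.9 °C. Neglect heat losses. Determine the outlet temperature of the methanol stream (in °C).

T_c,out = 25.6 °C

Heat released by hot stream: Q = 28.7 × 1.01 × (340 − 252) = 2550.9 kJ/s
Energy balance on cold side (adiabatic exchanger): Q = ṁ_c·Cp_c·(T_c,out − T_c,in)
T_c,out = -26.9 + 2550.9/(19.2 × 2.53) = 25.613 °C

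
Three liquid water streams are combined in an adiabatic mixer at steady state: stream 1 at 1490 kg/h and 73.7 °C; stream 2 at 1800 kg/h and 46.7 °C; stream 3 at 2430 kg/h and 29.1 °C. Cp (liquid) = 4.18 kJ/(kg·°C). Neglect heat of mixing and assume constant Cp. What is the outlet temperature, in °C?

T_out = 46.3 °C

Energy balance with Q = 0: Σ ṁᵢCp,ᵢ(T_out − Tᵢ) = 0
Σ ṁᵢCp,ᵢTᵢ = 1490×4.18×73.7 + 1800×4.18×46.7 + 2430×4.18×29.1 = 1.106e+06
Σ ṁᵢCp,ᵢ = 1490×4.18 + 1800×4.18 + 2430×4.18 = 23910
T_out = 1.106e+06 / 23910 = 46.256 °C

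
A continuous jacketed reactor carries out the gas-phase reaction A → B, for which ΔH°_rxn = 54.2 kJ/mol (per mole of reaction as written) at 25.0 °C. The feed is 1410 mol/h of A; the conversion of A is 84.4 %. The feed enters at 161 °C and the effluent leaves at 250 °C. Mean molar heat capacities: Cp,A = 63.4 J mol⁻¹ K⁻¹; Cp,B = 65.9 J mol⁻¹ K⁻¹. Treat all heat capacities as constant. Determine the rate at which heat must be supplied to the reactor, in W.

Extent of reaction ξ = 0.844 × 1410 = 1190 mol/h
Reaction term: ξ·ΔH°_rxn = 1190 × 54.2 = 64500 kJ/h
Sensible, feed 161→25 °C: -12158 kJ/h
Outlet flows (mol/h): A 219.96, B 1190
Sensible, products 25→250 °C: 20783 kJ/h
Q = ΔH = 73126 kJ/h = 20.313 kW
Heat supplied = 20313 W

Q_in = 20300 W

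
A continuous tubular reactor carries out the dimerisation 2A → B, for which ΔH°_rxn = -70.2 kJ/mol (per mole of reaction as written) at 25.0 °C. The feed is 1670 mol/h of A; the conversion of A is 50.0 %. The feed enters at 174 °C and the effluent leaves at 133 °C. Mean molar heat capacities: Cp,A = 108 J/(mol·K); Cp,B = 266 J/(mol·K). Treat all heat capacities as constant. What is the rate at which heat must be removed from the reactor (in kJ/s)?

Q_out = 9.57 kJ/s

Extent of reaction ξ = 0.500 × 1670 / 2 = 417.5 mol/h
Reaction term: ξ·ΔH°_rxn = 417.5 × -70.2 = -29308 kJ/h
Sensible, feed 174→25 °C: -26874 kJ/h
Outlet flows (mol/h): A 835, B 417.5
Sensible, products 25→133 °C: 21733 kJ/h
Q = ΔH = -34449 kJ/h = -9.5691 kW
Heat removed = 9.5691 kJ/s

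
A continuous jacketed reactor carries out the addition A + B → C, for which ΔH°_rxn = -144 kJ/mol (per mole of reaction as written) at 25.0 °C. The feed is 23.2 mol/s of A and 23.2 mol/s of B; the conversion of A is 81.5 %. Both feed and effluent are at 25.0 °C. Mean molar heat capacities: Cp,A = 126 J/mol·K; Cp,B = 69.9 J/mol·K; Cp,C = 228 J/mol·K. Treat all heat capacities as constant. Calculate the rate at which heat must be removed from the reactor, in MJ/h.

Extent of reaction ξ = 0.815 × 23.2 = 18.908 mol/s
Reaction term: ξ·ΔH°_rxn = 18.908 × -144 = -2722.8 kJ/s
Q = ΔH = -2722.8 kJ/s = -2722.8 kW
Heat removed = 9801.9 MJ/h

Q_out = 9800 MJ/h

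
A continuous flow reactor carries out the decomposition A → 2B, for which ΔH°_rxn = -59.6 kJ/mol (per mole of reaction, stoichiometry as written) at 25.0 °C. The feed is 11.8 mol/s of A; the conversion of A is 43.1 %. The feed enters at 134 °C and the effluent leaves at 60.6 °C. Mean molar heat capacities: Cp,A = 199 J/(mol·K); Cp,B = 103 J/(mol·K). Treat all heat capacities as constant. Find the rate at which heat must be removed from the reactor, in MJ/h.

Extent of reaction ξ = 0.431 × 11.8 = 5.0858 mol/s
Reaction term: ξ·ΔH°_rxn = 5.0858 × -59.6 = -303.11 kJ/s
Sensible, feed 134→25 °C: -255.95 kJ/s
Outlet flows (mol/s): A 6.7142, B 10.172
Sensible, products 25→60.6 °C: 84.863 kJ/s
Q = ΔH = -474.2 kJ/s = -474.2 kW
Heat removed = 1707.1 MJ/h

Q_out = 1710 MJ/h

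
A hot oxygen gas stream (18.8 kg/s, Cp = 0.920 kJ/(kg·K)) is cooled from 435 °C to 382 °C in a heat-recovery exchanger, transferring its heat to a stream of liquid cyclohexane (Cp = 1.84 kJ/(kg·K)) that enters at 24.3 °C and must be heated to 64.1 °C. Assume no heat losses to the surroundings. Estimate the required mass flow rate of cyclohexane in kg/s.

ṁ_c = 12.5 kg/s

Heat released by hot stream: Q = 18.8 × 0.920 × (435 − 382) = 916.69 kJ/s
Energy balance on cold side (adiabatic exchanger): Q = ṁ_c·Cp_c·(T_c,out − T_c,in)
ṁ_c = 916.69 / [1.84 × (64.1 − 24.3)] = 12.518 kg/s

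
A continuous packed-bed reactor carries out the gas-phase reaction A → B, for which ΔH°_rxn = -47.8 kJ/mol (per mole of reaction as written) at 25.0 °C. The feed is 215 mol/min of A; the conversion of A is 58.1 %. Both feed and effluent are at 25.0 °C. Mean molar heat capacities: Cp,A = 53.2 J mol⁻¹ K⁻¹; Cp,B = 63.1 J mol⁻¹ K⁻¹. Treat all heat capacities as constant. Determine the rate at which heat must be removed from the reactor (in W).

Q_out = 99500 W

Extent of reaction ξ = 0.581 × 215 = 124.91 mol/min
Reaction term: ξ·ΔH°_rxn = 124.91 × -47.8 = -5970.9 kJ/min
Q = ΔH = -5970.9 kJ/min = -99.516 kW
Heat removed = 99516 W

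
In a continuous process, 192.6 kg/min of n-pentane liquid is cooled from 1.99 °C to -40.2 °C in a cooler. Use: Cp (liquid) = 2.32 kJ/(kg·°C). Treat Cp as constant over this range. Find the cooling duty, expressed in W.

Q_c = 314000 W

Q = ṁ·Cp·ΔT = 192.6 × 2.32 × (-40.2 − 1.99) = -18852 kJ/min
Converting: 18852 / 60 s = 314.2 kW
Cooling duty = 314200 W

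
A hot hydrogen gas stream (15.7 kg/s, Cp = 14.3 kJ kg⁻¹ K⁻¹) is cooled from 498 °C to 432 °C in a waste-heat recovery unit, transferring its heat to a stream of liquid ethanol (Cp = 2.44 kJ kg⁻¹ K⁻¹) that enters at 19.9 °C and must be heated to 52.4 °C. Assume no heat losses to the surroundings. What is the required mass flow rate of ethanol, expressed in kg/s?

Heat released by hot stream: Q = 15.7 × 14.3 × (498 − 432) = 14818 kJ/s
Energy balance on cold side (adiabatic exchanger): Q = ṁ_c·Cp_c·(T_c,out − T_c,in)
ṁ_c = 14818 / [2.44 × (52.4 − 19.9)] = 186.86 kg/s

ṁ_c = 187 kg/s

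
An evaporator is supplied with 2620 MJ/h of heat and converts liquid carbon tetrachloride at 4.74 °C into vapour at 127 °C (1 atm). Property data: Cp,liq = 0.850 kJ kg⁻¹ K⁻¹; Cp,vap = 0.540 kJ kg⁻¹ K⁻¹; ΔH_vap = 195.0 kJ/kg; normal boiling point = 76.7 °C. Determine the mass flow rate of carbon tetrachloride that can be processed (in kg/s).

Δh = 0.850×(76.7−4.74) + 195.0 + 0.540×(127−76.7) = 283.33 kJ/kg
Q = 2620 MJ/h = 727.78 kJ/s = 727.78 kJ/s
ṁ = Q/Δh = 727.78 / 283.33 = 2.5687 kg/s

ṁ = 2.57 kg/s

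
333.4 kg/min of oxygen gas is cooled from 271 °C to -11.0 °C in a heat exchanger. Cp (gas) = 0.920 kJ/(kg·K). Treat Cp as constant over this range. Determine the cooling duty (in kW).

Q_c = 1440 kW

Q = ṁ·Cp·ΔT = 333.4 × 0.920 × (-11.0 − 271) = -86497 kJ/min
Converting: 86497 / 60 s = 1441.6 kW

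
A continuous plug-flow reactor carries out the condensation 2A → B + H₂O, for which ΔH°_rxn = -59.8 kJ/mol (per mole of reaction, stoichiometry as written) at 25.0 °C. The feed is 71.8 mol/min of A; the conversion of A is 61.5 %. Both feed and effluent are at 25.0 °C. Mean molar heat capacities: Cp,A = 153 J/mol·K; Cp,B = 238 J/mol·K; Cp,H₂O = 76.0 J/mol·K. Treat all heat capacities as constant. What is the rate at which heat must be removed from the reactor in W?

Q_out = 22000 W

Extent of reaction ξ = 0.615 × 71.8 / 2 = 22.078 mol/min
Reaction term: ξ·ΔH°_rxn = 22.078 × -59.8 = -1320.3 kJ/min
Q = ΔH = -1320.3 kJ/min = -22.005 kW
Heat removed = 22005 W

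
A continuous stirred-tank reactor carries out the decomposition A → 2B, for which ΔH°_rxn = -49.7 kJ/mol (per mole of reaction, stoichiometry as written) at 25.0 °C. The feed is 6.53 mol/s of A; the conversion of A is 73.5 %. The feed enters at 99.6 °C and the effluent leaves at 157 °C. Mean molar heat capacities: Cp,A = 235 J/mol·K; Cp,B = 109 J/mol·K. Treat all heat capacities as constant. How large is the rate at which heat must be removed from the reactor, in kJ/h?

Extent of reaction ξ = 0.735 × 6.53 = 4.7995 mol/s
Reaction term: ξ·ΔH°_rxn = 4.7995 × -49.7 = -238.54 kJ/s
Sensible, feed 99.6→25 °C: -114.48 kJ/s
Outlet flows (mol/s): A 1.7305, B 9.5991
Sensible, products 25→157 °C: 191.79 kJ/s
Q = ΔH = -161.22 kJ/s = -161.22 kW
Heat removed = 580410 kJ/h

Q_out = 580000 kJ/h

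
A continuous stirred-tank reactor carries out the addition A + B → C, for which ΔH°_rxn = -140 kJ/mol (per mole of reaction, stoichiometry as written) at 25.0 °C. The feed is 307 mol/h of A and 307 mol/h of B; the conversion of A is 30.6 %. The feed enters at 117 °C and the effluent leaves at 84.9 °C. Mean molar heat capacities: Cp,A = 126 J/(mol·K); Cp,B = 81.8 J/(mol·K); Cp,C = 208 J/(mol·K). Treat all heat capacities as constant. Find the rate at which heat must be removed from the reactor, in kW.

Extent of reaction ξ = 0.306 × 307 = 93.942 mol/h
Reaction term: ξ·ΔH°_rxn = 93.942 × -140 = -13152 kJ/h
Sensible, feed 117→25 °C: -5869.1 kJ/h
Outlet flows (mol/h): A 213.06, B 213.06, C 93.942
Sensible, products 25→84.9 °C: 3822.4 kJ/h
Q = ΔH = -15199 kJ/h = -4.2218 kW
Heat removed = 4.2218 kW

Q_out = 4.22 kW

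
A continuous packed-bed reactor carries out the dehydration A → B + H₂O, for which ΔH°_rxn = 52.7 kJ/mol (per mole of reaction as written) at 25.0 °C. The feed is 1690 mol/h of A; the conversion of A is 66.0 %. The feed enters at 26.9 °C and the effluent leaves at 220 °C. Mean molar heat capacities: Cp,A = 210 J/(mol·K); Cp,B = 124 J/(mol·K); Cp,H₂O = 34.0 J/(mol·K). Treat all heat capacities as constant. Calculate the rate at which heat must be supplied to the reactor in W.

Extent of reaction ξ = 0.660 × 1690 = 1115.4 mol/h
Reaction term: ξ·ΔH°_rxn = 1115.4 × 52.7 = 58782 kJ/h
Sensible, feed 26.9→25 °C: -674.31 kJ/h
Outlet flows (mol/h): A 574.6, B 1115.4, H₂O 1115.4
Sensible, products 25→220 °C: 57895 kJ/h
Q = ΔH = 116000 kJ/h = 32.223 kW
Heat supplied = 32223 W

Q_in = 32200 W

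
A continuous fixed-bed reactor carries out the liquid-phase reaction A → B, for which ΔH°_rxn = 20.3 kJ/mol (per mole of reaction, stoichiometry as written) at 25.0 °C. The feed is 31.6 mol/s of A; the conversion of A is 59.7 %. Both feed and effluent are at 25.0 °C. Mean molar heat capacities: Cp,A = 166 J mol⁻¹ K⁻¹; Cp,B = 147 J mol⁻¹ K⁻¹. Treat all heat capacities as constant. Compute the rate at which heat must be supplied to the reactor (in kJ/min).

Extent of reaction ξ = 0.597 × 31.6 = 18.865 mol/s
Reaction term: ξ·ΔH°_rxn = 18.865 × 20.3 = 382.96 kJ/s
Q = ΔH = 382.96 kJ/s = 382.96 kW
Heat supplied = 22978 kJ/min

Q_in = 23000 kJ/min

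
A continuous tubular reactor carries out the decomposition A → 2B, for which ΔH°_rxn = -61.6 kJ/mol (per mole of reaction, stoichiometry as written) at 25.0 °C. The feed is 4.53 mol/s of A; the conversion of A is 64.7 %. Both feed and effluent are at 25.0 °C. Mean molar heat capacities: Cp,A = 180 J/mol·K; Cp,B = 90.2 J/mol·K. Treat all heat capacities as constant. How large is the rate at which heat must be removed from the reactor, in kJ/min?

Extent of reaction ξ = 0.647 × 4.53 = 2.9309 mol/s
Reaction term: ξ·ΔH°_rxn = 2.9309 × -61.6 = -180.54 kJ/s
Q = ΔH = -180.54 kJ/s = -180.54 kW
Heat removed = 10833 kJ/min

Q_out = 10800 kJ/min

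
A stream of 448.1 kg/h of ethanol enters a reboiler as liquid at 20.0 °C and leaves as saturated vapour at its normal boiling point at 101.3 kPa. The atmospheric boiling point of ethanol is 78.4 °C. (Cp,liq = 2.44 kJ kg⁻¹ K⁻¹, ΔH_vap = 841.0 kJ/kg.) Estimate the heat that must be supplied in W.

liquid 20.0→78.4 °C: 142.5 kJ/kg
vaporisation at 78.4 °C: 841 kJ/kg
Δh = 142.5 + 841 = 983.5 kJ/kg
Q = ṁ·Δh = 448.1 kg/h × 983.5 kJ/kg = 440700 kJ/h
|Q| = 122.42 kW = 122420 W

Q = 122000 W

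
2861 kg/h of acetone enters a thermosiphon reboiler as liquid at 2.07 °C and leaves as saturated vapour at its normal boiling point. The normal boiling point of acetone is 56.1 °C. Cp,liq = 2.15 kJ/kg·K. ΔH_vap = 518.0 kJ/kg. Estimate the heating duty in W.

Q = 504000 W

liquid 2.07→56.1 °C: 116.16 kJ/kg
vaporisation at 56.1 °C: 518 kJ/kg
Δh = 116.16 + 518 = 634.16 kJ/kg
Q = ṁ·Δh = 2861 kg/h × 634.16 kJ/kg = 1.8143e+06 kJ/h
|Q| = 503.98 kW = 503980 W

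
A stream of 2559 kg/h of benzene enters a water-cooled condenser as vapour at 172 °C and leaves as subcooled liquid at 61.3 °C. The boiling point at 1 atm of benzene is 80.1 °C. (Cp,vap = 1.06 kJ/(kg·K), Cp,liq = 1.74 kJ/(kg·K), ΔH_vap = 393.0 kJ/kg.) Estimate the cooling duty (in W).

Q_c = 372000 W

vapour 172→80.1 °C: -97.414 kJ/kg
condensation at 80.1 °C: -393 kJ/kg
liquid 80.1→61.3 °C: -32.712 kJ/kg
Δh = -97.414 + -393 + -32.712 = -523.13 kJ/kg
Q = ṁ·Δh = 2559 kg/h × -523.13 kJ/kg = -1.3387e+06 kJ/h
|Q| = 371.86 kW = 371860 W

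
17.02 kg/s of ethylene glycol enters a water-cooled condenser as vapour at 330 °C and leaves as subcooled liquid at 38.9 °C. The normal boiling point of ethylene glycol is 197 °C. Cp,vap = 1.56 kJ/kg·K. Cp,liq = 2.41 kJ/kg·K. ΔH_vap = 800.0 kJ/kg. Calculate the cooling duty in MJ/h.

vapour 330→197 °C: -207.48 kJ/kg
condensation at 197 °C: -800 kJ/kg
liquid 197→38.9 °C: -381.02 kJ/kg
Δh = -207.48 + -800 + -381.02 = -1388.5 kJ/kg
Q = ṁ·Δh = 17.02 kg/s × -1388.5 kJ/kg = -23632 kJ/s
|Q| = 23632 kW = 85076 MJ/h

Q_c = 85100 MJ/h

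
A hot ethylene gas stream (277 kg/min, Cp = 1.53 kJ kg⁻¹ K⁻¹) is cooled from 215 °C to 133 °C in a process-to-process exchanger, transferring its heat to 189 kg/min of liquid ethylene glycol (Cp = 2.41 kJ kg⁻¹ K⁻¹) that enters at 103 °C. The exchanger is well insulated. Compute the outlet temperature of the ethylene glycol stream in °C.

T_c,out = 179 °C

Heat released by hot stream: Q = 277 × 1.53 × (215 − 133) = 34752 kJ/min
Energy balance on cold side (adiabatic exchanger): Q = ṁ_c·Cp_c·(T_c,out − T_c,in)
T_c,out = 103 + 34752/(189 × 2.41) = 179.3 °C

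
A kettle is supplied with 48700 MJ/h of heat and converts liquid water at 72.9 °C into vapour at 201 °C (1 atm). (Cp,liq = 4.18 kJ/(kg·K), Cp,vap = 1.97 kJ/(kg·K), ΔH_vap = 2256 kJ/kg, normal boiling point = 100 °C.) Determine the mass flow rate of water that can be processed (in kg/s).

Δh = 4.18×(100−72.9) + 2256 + 1.97×(201−100) = 2568.2 kJ/kg
Q = 48700 MJ/h = 13528 kJ/s = 13528 kJ/s
ṁ = Q/Δh = 13528 / 2568.2 = 5.2673 kg/s

ṁ = 5.27 kg/s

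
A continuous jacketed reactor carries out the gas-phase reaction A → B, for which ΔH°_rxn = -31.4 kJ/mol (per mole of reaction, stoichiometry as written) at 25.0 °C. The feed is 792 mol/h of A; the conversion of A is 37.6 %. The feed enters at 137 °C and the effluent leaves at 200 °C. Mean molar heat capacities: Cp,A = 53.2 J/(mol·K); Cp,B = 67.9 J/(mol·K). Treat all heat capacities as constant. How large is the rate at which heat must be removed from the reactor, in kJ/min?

Extent of reaction ξ = 0.376 × 792 = 297.79 mol/h
Reaction term: ξ·ΔH°_rxn = 297.79 × -31.4 = -9350.7 kJ/h
Sensible, feed 137→25 °C: -4719.1 kJ/h
Outlet flows (mol/h): A 494.21, B 297.79
Sensible, products 25→200 °C: 8139.6 kJ/h
Q = ΔH = -5930.1 kJ/h = -1.6473 kW
Heat removed = 98.836 kJ/min

Q_out = 98.8 kJ/min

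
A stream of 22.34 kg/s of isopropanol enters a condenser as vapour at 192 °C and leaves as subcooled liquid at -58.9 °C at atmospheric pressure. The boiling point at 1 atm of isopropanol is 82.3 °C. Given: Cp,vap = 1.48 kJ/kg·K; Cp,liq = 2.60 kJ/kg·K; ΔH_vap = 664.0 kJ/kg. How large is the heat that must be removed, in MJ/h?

Q_c = 96000 MJ/h

vapour 192→82.3 °C: -162.36 kJ/kg
condensation at 82.3 °C: -664 kJ/kg
liquid 82.3→-58.9 °C: -367.12 kJ/kg
Δh = -162.36 + -664 + -367.12 = -1193.5 kJ/kg
Q = ṁ·Δh = 22.34 kg/s × -1193.5 kJ/kg = -26662 kJ/s
|Q| = 26662 kW = 95984 MJ/h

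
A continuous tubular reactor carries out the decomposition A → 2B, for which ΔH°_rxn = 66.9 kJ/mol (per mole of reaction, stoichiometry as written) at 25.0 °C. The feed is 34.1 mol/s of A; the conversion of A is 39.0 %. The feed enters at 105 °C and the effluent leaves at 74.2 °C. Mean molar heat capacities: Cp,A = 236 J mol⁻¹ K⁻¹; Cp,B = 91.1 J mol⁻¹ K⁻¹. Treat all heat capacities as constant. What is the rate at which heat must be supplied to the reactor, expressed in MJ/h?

Q_in = 2180 MJ/h

Extent of reaction ξ = 0.390 × 34.1 = 13.299 mol/s
Reaction term: ξ·ΔH°_rxn = 13.299 × 66.9 = 889.7 kJ/s
Sensible, feed 105→25 °C: -643.81 kJ/s
Outlet flows (mol/s): A 20.801, B 26.598
Sensible, products 25→74.2 °C: 360.74 kJ/s
Q = ΔH = 606.64 kJ/s = 606.64 kW
Heat supplied = 2183.9 MJ/h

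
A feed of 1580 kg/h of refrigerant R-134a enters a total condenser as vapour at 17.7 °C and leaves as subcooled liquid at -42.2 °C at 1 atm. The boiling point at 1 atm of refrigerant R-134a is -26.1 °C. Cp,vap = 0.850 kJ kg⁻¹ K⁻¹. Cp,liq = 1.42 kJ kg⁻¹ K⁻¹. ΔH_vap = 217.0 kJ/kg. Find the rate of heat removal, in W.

vapour 17.7→-26.1 °C: -37.23 kJ/kg
condensation at -26.1 °C: -217 kJ/kg
liquid -26.1→-42.2 °C: -22.862 kJ/kg
Δh = -37.23 + -217 + -22.862 = -277.09 kJ/kg
Q = ṁ·Δh = 1580 kg/h × -277.09 kJ/kg = -437810 kJ/h
|Q| = 121.61 kW = 121610 W

Q_c = 122000 W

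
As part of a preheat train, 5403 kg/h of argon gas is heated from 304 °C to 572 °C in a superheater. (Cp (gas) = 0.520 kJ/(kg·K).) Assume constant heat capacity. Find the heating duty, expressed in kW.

Q = 209 kW

Q = ṁ·Cp·ΔT = 5403 × 0.520 × (572 − 304) = 752960 kJ/h
Converting: 752960 / 3600 s = 209.16 kW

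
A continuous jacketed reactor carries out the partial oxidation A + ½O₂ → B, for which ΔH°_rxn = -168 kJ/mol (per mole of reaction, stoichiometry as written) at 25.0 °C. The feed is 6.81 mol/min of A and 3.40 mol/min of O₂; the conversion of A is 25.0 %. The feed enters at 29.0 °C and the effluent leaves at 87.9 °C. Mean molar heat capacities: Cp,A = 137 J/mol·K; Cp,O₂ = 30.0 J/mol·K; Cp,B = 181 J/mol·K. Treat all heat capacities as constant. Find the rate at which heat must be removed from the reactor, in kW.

Extent of reaction ξ = 0.250 × 6.81 = 1.7025 mol/min
Reaction term: ξ·ΔH°_rxn = 1.7025 × -168 = -286.02 kJ/min
Sensible, feed 29.0→25 °C: -4.1399 kJ/min
Outlet flows (mol/min): A 5.1075, O₂ 2.5488, B 1.7025
Sensible, products 25→87.9 °C: 68.205 kJ/min
Q = ΔH = -221.95 kJ/min = -3.6992 kW
Heat removed = 3.6992 kW

Q_out = 3.70 kW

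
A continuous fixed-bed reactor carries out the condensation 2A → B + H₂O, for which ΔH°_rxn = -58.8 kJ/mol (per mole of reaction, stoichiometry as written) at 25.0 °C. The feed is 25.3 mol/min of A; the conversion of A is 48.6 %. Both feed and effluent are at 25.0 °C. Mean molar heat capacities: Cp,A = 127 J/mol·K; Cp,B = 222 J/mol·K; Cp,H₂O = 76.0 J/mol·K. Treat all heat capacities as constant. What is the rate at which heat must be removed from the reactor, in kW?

Q_out = 6.02 kW

Extent of reaction ξ = 0.486 × 25.3 / 2 = 6.1479 mol/min
Reaction term: ξ·ΔH°_rxn = 6.1479 × -58.8 = -361.5 kJ/min
Q = ΔH = -361.5 kJ/min = -6.0249 kW
Heat removed = 6.0249 kW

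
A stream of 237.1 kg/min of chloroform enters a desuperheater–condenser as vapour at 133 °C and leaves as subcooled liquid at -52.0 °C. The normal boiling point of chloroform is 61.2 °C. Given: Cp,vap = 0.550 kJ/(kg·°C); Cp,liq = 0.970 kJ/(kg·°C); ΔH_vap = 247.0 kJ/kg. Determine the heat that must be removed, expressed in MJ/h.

vapour 133→61.2 °C: -39.49 kJ/kg
condensation at 61.2 °C: -247 kJ/kg
liquid 61.2→-52.0 °C: -109.8 kJ/kg
Δh = -39.49 + -247 + -109.8 = -396.29 kJ/kg
Q = ṁ·Δh = 237.1 kg/min × -396.29 kJ/kg = -93961 kJ/min
|Q| = 1566 kW = 5637.7 MJ/h

Q_c = 5640 MJ/h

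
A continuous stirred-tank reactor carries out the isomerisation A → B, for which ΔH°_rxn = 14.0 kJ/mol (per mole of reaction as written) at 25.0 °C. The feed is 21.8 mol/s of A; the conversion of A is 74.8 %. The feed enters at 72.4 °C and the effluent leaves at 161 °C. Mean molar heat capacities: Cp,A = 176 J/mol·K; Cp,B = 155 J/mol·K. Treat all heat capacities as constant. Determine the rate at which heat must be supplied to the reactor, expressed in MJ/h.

Q_in = 1880 MJ/h

Extent of reaction ξ = 0.748 × 21.8 = 16.306 mol/s
Reaction term: ξ·ΔH°_rxn = 16.306 × 14.0 = 228.29 kJ/s
Sensible, feed 72.4→25 °C: -181.86 kJ/s
Outlet flows (mol/s): A 5.4936, B 16.306
Sensible, products 25→161 °C: 475.23 kJ/s
Q = ΔH = 521.66 kJ/s = 521.66 kW
Heat supplied = 1878 MJ/h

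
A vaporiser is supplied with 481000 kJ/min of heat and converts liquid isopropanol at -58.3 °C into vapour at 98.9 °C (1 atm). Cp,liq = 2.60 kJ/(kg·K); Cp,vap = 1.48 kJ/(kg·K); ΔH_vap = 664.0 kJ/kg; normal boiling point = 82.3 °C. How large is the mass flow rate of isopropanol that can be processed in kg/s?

ṁ = 7.61 kg/s

Δh = 2.60×(82.3−-58.3) + 664.0 + 1.48×(98.9−82.3) = 1054.1 kJ/kg
Q = 481000 kJ/min = 8016.7 kJ/s = 8016.7 kJ/s
ṁ = Q/Δh = 8016.7 / 1054.1 = 7.605 kg/s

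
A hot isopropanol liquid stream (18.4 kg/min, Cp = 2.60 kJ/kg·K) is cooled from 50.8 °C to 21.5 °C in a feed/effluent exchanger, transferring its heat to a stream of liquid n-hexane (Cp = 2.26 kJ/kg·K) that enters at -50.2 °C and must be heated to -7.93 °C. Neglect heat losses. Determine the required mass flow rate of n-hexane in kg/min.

Heat released by hot stream: Q = 18.4 × 2.60 × (50.8 − 21.5) = 1401.7 kJ/min
Energy balance on cold side (adiabatic exchanger): Q = ṁ_c·Cp_c·(T_c,out − T_c,in)
ṁ_c = 1401.7 / [2.26 × (-7.93 − -50.2)] = 14.673 kg/min

ṁ_c = 14.7 kg/min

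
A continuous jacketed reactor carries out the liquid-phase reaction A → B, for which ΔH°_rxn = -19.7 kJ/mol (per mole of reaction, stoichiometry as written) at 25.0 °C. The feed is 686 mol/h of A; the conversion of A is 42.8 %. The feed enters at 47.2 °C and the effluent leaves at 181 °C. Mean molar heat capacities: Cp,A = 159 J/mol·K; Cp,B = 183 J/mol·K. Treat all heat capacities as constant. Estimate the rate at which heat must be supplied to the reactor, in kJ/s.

Q_in = 2.75 kJ/s

Extent of reaction ξ = 0.428 × 686 = 293.61 mol/h
Reaction term: ξ·ΔH°_rxn = 293.61 × -19.7 = -5784.1 kJ/h
Sensible, feed 47.2→25 °C: -2421.4 kJ/h
Outlet flows (mol/h): A 392.39, B 293.61
Sensible, products 25→181 °C: 18115 kJ/h
Q = ΔH = 9909.3 kJ/h = 2.7526 kW
Heat supplied = 2.7526 kJ/s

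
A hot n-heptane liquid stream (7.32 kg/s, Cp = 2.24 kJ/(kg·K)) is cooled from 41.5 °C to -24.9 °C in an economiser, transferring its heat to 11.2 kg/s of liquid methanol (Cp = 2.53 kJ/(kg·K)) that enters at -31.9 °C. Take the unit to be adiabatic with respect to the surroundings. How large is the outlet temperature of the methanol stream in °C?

Heat released by hot stream: Q = 7.32 × 2.24 × (41.5 − -24.9) = 1088.7 kJ/s
Energy balance on cold side (adiabatic exchanger): Q = ṁ_c·Cp_c·(T_c,out − T_c,in)
T_c,out = -31.9 + 1088.7/(11.2 × 2.53) = 6.5228 °C

T_c,out = 6.52 °C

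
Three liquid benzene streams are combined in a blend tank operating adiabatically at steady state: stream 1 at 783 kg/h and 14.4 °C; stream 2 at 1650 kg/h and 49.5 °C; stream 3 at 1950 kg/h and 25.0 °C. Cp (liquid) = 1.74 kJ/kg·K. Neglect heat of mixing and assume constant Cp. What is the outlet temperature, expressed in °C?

Energy balance with Q = 0: Σ ṁᵢCp,ᵢ(T_out − Tᵢ) = 0
T_out = Σ ṁᵢCp,ᵢTᵢ / Σ ṁᵢCp,ᵢ
      = 246560 / 7626.4 = 32.33 °C

T_out = 32.3 °C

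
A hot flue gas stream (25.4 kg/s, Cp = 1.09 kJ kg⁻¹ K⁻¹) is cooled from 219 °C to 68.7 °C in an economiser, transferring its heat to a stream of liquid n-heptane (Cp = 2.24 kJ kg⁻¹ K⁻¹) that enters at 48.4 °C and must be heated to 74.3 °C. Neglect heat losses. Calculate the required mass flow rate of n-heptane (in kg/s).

ṁ_c = 71.7 kg/s

Heat released by hot stream: Q = 25.4 × 1.09 × (219 − 68.7) = 4161.2 kJ/s
Energy balance on cold side (adiabatic exchanger): Q = ṁ_c·Cp_c·(T_c,out − T_c,in)
ṁ_c = 4161.2 / [2.24 × (74.3 − 48.4)] = 71.725 kg/s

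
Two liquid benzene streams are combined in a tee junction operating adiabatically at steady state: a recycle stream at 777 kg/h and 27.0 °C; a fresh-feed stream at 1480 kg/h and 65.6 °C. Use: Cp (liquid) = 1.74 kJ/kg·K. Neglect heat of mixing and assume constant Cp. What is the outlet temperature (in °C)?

T_out = 52.3 °C

Energy balance with Q = 0: Σ ṁᵢCp,ᵢ(T_out − Tᵢ) = 0
T_out = Σ ṁᵢCp,ᵢTᵢ / Σ ṁᵢCp,ᵢ
      = 205440 / 3927.2 = 52.311 °C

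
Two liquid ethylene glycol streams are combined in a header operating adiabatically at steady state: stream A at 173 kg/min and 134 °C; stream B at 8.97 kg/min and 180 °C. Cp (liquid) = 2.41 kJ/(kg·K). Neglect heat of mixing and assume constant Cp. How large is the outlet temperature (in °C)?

No heat crosses the boundary, so H_out = H_in.
Σ ṁᵢCp,ᵢTᵢ = 173×2.41×134 + 8.97×2.41×180 = 59760
Σ ṁᵢCp,ᵢ = 173×2.41 + 8.97×2.41 = 438.55
T_out = 59760 / 438.55 = 136.27 °C

T_out = 136 °C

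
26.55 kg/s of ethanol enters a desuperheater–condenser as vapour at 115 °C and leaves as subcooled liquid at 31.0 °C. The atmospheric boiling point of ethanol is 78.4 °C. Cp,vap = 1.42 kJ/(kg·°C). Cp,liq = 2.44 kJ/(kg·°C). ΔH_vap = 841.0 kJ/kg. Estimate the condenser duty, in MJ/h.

Q_c = 96400 MJ/h

vapour 115→78.4 °C: -51.972 kJ/kg
condensation at 78.4 °C: -841 kJ/kg
liquid 78.4→31.0 °C: -115.66 kJ/kg
Δh = -51.972 + -841 + -115.66 = -1008.6 kJ/kg
Q = ṁ·Δh = 26.55 kg/s × -1008.6 kJ/kg = -26779 kJ/s
|Q| = 26779 kW = 96405 MJ/h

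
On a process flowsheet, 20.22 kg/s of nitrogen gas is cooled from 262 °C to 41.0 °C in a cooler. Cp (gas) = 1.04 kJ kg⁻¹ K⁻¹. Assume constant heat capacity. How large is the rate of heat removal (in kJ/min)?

Q_c = 279000 kJ/min

Q = ṁ·Cp·ΔT = 20.22 × 1.04 × (41.0 − 262) = -4647.4 kJ/s
Cooling duty = 278840 kJ/min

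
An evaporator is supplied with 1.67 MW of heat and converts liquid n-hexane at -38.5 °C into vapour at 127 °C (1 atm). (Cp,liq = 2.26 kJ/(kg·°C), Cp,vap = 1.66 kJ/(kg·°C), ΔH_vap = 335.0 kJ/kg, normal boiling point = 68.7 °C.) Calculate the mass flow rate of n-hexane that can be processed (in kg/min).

ṁ = 149 kg/min

Δh = 2.26×(68.7−-38.5) + 335.0 + 1.66×(127−68.7) = 674.05 kJ/kg
Q = 1.67 MW = 1670 kJ/s = 100200 kJ/min
ṁ = Q/Δh = 100200 / 674.05 = 148.65 kg/min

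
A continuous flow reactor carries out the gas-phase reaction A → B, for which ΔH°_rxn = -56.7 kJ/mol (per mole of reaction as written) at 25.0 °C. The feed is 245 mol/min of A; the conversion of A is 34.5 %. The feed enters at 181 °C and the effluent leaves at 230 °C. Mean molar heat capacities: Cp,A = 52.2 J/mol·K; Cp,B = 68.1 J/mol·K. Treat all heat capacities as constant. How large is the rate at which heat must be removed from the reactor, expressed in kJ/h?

Q_out = 233000 kJ/h

Extent of reaction ξ = 0.345 × 245 = 84.525 mol/min
Reaction term: ξ·ΔH°_rxn = 84.525 × -56.7 = -4792.6 kJ/min
Sensible, feed 181→25 °C: -1995.1 kJ/min
Outlet flows (mol/min): A 160.48, B 84.525
Sensible, products 25→230 °C: 2897.3 kJ/min
Q = ΔH = -3890.4 kJ/min = -64.84 kW
Heat removed = 233420 kJ/h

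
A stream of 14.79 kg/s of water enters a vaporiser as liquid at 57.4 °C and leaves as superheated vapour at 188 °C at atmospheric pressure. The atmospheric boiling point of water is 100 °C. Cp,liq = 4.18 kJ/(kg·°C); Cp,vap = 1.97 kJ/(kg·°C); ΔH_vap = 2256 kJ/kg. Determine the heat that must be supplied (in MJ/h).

liquid 57.4→100 °C: 178.07 kJ/kg
vaporisation at 100 °C: 2256 kJ/kg
vapour 100→188 °C: 173.36 kJ/kg
Δh = 178.07 + 2256 + 173.36 = 2607.4 kJ/kg
Q = ṁ·Δh = 14.79 kg/s × 2607.4 kJ/kg = 38564 kJ/s
|Q| = 38564 kW = 138830 MJ/h

Q = 139000 MJ/h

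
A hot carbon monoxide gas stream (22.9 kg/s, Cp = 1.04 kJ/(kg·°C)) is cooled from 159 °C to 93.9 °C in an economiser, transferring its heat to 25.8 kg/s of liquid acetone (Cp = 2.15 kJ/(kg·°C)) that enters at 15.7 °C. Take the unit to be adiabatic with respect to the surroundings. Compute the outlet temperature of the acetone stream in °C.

T_c,out = 43.7 °C

Heat released by hot stream: Q = 22.9 × 1.04 × (159 − 93.9) = 1550.4 kJ/s
Energy balance on cold side (adiabatic exchanger): Q = ṁ_c·Cp_c·(T_c,out − T_c,in)
T_c,out = 15.7 + 1550.4/(25.8 × 2.15) = 43.651 °C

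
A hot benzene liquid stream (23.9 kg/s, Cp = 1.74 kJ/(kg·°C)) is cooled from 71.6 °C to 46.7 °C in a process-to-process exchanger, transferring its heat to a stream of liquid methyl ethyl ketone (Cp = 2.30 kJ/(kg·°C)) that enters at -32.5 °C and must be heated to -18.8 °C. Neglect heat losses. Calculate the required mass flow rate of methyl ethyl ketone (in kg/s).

Heat released by hot stream: Q = 23.9 × 1.74 × (71.6 − 46.7) = 1035.5 kJ/s
Energy balance on cold side (adiabatic exchanger): Q = ṁ_c·Cp_c·(T_c,out − T_c,in)
ṁ_c = 1035.5 / [2.30 × (-18.8 − -32.5)] = 32.862 kg/s

ṁ_c = 32.9 kg/s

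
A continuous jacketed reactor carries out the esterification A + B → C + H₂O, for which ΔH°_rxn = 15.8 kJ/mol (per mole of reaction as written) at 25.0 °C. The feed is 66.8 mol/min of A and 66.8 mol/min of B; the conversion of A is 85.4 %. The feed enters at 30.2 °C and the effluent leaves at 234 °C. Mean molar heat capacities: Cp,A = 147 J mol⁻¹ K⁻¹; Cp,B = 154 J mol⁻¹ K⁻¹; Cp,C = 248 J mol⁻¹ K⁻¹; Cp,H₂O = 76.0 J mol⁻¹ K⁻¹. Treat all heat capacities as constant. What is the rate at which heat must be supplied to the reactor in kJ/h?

Q_in = 316000 kJ/h

Extent of reaction ξ = 0.854 × 66.8 = 57.047 mol/min
Reaction term: ξ·ΔH°_rxn = 57.047 × 15.8 = 901.35 kJ/min
Sensible, feed 30.2→25 °C: -104.56 kJ/min
Outlet flows (mol/min): A 9.7528, B 9.7528, C 57.047, H₂O 57.047
Sensible, products 25→234 °C: 4476.5 kJ/min
Q = ΔH = 5273.3 kJ/min = 87.889 kW
Heat supplied = 316400 kJ/h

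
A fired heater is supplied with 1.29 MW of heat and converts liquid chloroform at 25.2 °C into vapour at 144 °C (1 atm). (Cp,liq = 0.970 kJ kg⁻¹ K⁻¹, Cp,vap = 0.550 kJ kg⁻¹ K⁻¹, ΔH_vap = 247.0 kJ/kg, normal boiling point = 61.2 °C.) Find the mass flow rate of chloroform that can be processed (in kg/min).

Δh = 0.970×(61.2−25.2) + 247.0 + 0.550×(144−61.2) = 327.46 kJ/kg
Q = 1.29 MW = 1290 kJ/s = 77400 kJ/min
ṁ = Q/Δh = 77400 / 327.46 = 236.36 kg/min

ṁ = 236 kg/min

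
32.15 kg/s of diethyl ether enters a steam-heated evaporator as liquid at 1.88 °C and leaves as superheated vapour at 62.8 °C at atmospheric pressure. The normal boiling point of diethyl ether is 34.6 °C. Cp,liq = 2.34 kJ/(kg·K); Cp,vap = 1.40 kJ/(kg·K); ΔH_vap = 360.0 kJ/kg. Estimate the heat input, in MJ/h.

Q = 55100 MJ/h

liquid 1.88→34.6 °C: 76.565 kJ/kg
vaporisation at 34.6 °C: 360 kJ/kg
vapour 34.6→62.8 °C: 39.48 kJ/kg
Δh = 76.565 + 360 + 39.48 = 476.04 kJ/kg
Q = ṁ·Δh = 32.15 kg/s × 476.04 kJ/kg = 15305 kJ/s
|Q| = 15305 kW = 55097 MJ/h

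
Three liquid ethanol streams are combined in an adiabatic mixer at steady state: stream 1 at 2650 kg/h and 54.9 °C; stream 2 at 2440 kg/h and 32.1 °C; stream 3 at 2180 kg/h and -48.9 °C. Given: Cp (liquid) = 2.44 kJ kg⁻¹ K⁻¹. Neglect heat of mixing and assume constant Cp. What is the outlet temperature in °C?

T_out = 16.1 °C

No heat crosses the boundary, so H_out = H_in.
Σ ṁᵢCp,ᵢTᵢ = 2650×2.44×54.9 + 2440×2.44×32.1 + 2180×2.44×-48.9 = 285990
Σ ṁᵢCp,ᵢ = 2650×2.44 + 2440×2.44 + 2180×2.44 = 17739
T_out = 285990 / 17739 = 16.122 °C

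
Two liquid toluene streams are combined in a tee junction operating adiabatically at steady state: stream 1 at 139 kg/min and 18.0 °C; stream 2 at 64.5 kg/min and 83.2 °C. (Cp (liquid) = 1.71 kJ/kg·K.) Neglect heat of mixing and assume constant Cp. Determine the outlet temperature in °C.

T_out = 38.7 °C

Energy balance with Q = 0: Σ ṁᵢCp,ᵢ(T_out − Tᵢ) = 0
T_out = Σ ṁᵢCp,ᵢTᵢ / Σ ṁᵢCp,ᵢ
      = 13455 / 347.99 = 38.665 °C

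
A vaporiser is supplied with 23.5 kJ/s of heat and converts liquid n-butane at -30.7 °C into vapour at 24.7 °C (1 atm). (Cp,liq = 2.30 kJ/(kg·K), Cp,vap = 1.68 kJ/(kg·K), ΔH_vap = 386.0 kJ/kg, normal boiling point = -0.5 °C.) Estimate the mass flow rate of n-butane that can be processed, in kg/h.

Δh = 2.30×(-0.5−-30.7) + 386.0 + 1.68×(24.7−-0.5) = 497.8 kJ/kg
Q = 23.5 kJ/s = 23.5 kJ/s = 84600 kJ/h
ṁ = Q/Δh = 84600 / 497.8 = 169.95 kg/h

ṁ = 170 kg/h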